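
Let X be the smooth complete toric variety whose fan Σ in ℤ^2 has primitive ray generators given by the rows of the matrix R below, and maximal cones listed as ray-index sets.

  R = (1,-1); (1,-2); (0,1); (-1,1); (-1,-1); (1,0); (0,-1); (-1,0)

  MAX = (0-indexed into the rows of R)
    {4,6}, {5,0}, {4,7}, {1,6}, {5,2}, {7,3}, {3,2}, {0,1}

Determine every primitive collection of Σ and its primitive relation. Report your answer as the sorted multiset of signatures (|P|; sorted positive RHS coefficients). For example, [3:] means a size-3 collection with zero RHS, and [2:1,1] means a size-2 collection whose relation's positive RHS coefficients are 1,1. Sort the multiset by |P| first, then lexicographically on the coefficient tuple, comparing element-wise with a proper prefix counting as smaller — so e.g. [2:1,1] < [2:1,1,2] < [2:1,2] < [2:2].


20 collections generate NE(X_Σ); each relation:

  • {0,3}:  v_{0} + v_{3} = 0 ; sig = [2:]
  • {2,6}:  v_{2} + v_{6} = 0 ; sig = [2:]
  • {5,7}:  v_{5} + v_{7} = 0 ; sig = [2:]
  • {0,2}:  v_{0} + v_{2} = v_{5} ; sig = [2:1]
  • {0,6}:  v_{0} + v_{6} = v_{1} ; sig = [2:1]
  • {0,7}:  v_{0} + v_{7} = v_{6} ; sig = [2:1]
  • {1,2}:  v_{1} + v_{2} = v_{0} ; sig = [2:1]
  • {1,3}:  v_{1} + v_{3} = v_{6} ; sig = [2:1]
  • {2,4}:  v_{2} + v_{4} = v_{7} ; sig = [2:1]
  • {2,7}:  v_{2} + v_{7} = v_{3} ; sig = [2:1]
  • {3,5}:  v_{3} + v_{5} = v_{2} ; sig = [2:1]
  • {3,6}:  v_{3} + v_{6} = v_{7} ; sig = [2:1]
  • {4,5}:  v_{4} + v_{5} = v_{6} ; sig = [2:1]
  • {5,6}:  v_{5} + v_{6} = v_{0} ; sig = [2:1]
  • {6,7}:  v_{6} + v_{7} = v_{4} ; sig = [2:1]
  • {0,4}:  v_{0} + v_{4} = 2·v_{6} ; sig = [2:2]
  • {1,5}:  v_{1} + v_{5} = 2·v_{0} ; sig = [2:2]
  • {1,7}:  v_{1} + v_{7} = 2·v_{6} ; sig = [2:2]
  • {3,4}:  v_{3} + v_{4} = 2·v_{7} ; sig = [2:2]
  • {1,4}:  v_{1} + v_{4} = 3·v_{6} ; sig = [2:3]

so the primitive-relation signature multiset is
    [2:]
    [2:]
    [2:]
    [2:1]
    [2:1]
    [2:1]
    [2:1]
    [2:1]
    [2:1]
    [2:1]
    [2:1]
    [2:1]
    [2:1]
    [2:1]
    [2:1]
    [2:2]
    [2:2]
    [2:2]
    [2:2]
    [2:3]


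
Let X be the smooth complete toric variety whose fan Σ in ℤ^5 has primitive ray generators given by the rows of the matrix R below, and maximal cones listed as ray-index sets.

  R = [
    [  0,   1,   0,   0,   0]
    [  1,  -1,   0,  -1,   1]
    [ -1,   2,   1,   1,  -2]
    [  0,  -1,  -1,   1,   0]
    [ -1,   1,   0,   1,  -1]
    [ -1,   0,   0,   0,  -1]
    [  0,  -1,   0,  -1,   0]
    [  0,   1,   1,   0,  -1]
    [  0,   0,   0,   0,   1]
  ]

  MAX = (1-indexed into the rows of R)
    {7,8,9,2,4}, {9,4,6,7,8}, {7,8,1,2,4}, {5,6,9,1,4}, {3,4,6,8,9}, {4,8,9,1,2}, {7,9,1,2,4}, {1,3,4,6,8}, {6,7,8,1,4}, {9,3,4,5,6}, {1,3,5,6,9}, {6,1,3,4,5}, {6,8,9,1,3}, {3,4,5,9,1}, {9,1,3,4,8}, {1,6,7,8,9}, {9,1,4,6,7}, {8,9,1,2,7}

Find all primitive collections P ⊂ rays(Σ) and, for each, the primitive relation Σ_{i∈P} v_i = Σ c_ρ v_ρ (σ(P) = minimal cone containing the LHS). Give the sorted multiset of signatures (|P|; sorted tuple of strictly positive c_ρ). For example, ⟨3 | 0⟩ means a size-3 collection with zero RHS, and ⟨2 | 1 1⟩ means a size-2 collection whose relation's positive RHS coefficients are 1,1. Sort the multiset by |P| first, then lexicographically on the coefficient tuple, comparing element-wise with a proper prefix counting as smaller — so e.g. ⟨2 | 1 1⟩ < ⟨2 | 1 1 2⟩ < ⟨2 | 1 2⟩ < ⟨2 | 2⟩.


Σ has 9 primitive collections:

  P = {2,5}:  v_{2} + v_{5} = 0  ⟹  sig = ⟨2 | 0⟩
  P = {2,3}:  v_{2} + v_{3} = v_{8}  ⟹  sig = ⟨2 | 1⟩
  P = {2,6}:  v_{2} + v_{6} = v_{7}  ⟹  sig = ⟨2 | 1⟩
  P = {5,7}:  v_{5} + v_{7} = v_{6}  ⟹  sig = ⟨2 | 1⟩
  P = {5,8}:  v_{5} + v_{8} = v_{3}  ⟹  sig = ⟨2 | 1⟩
  P = {3,7}:  v_{3} + v_{7} = v_{6} + v_{8}  ⟹  sig = ⟨2 | 1 1⟩
  P = {1,4,7,8,9}:  v_{1} + v_{4} + v_{7} + v_{8} + v_{9} = 0  ⟹  sig = ⟨5 | 0⟩
  P = {1,4,6,8,9}:  v_{1} + v_{4} + v_{6} + v_{8} + v_{9} = v_{5}  ⟹  sig = ⟨5 | 1⟩
  P = {1,3,4,6,9}:  v_{1} + v_{3} + v_{4} + v_{6} + v_{9} = 2·v_{5}  ⟹  sig = ⟨5 | 2⟩

so the primitive-relation signature multiset is
    |P|=2: 6 collections, coeffs (), (1), (1), (1), (1), (1,1)
    |P|=5: 3 collections, coeffs (), (1), (2)


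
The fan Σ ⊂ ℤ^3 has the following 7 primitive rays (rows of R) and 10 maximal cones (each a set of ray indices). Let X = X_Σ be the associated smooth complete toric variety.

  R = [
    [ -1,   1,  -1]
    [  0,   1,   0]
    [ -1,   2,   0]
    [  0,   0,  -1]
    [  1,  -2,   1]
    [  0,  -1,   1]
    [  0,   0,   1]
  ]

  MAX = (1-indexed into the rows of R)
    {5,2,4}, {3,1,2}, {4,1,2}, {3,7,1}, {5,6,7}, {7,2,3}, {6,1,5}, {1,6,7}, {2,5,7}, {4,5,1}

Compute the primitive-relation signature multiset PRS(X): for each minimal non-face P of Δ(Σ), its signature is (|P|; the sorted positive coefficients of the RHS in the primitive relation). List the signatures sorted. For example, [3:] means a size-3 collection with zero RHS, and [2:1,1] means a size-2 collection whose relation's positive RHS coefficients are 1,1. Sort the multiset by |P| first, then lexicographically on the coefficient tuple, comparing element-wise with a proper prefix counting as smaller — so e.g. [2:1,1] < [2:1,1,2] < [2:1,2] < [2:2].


The 9 primitive collections of Σ (r=7, n=3):

  • {4,7}:  v_{4} + v_{7} = 0  so sig = [2:]
  • {2,6}:  v_{2} + v_{6} = v_{7}  so sig = [2:1]
  • {3,5}:  v_{3} + v_{5} = v_{7}  so sig = [2:1]
  • {3,4}:  v_{3} + v_{4} = v_{1} + v_{2}  so sig = [2:1,1]
  • {4,6}:  v_{4} + v_{6} = v_{1} + v_{5}  so sig = [2:1,1]
  • {3,6}:  v_{3} + v_{6} = v_{1} + 2·v_{7}  so sig = [2:1,2]
  • {1,2,5}:  v_{1} + v_{2} + v_{5} = 0  so sig = [3:]
  • {1,2,7}:  v_{1} + v_{2} + v_{7} = v_{3}  so sig = [3:1]
  • {1,5,7}:  v_{1} + v_{5} + v_{7} = v_{6}  so sig = [3:1]

Hence PRS(X_Σ) =
    |P|=2: 6 collections, coeffs (), (1), (1), (1,1), (1,1), (1,2)
    |P|=3: 3 collections, coeffs (), (1), (1)


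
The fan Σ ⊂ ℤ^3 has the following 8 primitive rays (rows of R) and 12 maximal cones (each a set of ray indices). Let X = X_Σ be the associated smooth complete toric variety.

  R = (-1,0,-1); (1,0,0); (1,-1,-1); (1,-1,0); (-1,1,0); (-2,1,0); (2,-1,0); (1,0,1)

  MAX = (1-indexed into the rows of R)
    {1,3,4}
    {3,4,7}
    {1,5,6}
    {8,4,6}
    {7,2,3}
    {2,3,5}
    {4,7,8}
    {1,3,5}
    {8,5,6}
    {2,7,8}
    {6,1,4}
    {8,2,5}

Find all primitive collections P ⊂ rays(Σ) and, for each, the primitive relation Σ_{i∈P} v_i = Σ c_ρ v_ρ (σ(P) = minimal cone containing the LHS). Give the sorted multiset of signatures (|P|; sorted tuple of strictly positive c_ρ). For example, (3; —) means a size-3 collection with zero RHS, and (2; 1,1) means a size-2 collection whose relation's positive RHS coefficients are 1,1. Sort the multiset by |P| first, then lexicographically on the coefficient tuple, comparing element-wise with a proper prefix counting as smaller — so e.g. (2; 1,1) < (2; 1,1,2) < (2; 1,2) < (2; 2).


|primitive collections| = 10. Relations:

  {1,8}:  v_{1} + v_{8} = 0  ⇒ sig = (2; —)
  {4,5}:  v_{4} + v_{5} = 0  ⇒ sig = (2; —)
  {6,7}:  v_{6} + v_{7} = 0  ⇒ sig = (2; —)
  {1,7}:  v_{1} + v_{7} = v_{3}  ⇒ sig = (2; 1)
  {2,4}:  v_{2} + v_{4} = v_{7}  ⇒ sig = (2; 1)
  {2,6}:  v_{2} + v_{6} = v_{5}  ⇒ sig = (2; 1)
  {3,6}:  v_{3} + v_{6} = v_{1}  ⇒ sig = (2; 1)
  {3,8}:  v_{3} + v_{8} = v_{7}  ⇒ sig = (2; 1)
  {5,7}:  v_{5} + v_{7} = v_{2}  ⇒ sig = (2; 1)
  {1,2}:  v_{1} + v_{2} = v_{3} + v_{5}  ⇒ sig = (2; 1,1)

so the primitive-relation signature multiset is
    (2; —)
    (2; —)
    (2; —)
    (2; 1)
    (2; 1)
    (2; 1)
    (2; 1)
    (2; 1)
    (2; 1)
    (2; 1,1)


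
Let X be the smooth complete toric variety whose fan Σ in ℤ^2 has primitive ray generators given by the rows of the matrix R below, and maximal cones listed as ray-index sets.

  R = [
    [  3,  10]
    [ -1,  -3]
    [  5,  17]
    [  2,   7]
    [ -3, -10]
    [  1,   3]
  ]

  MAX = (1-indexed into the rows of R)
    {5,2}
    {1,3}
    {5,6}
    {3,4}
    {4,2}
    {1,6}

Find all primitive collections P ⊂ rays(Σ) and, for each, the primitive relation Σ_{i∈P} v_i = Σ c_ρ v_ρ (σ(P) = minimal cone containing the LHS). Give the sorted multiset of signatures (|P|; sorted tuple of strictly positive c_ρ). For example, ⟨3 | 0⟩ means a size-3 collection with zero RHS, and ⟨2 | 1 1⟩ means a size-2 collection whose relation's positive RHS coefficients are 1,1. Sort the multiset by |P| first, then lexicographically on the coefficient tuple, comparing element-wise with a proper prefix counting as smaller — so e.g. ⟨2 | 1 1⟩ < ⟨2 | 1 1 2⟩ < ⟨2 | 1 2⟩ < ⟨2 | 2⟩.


9 minimal non-faces of Δ(Σ) (on 6 rays):

  P = {1,5}:  v_{1} + v_{5} = 0  ⇒ sig = ⟨2 | 0⟩
  P = {2,6}:  v_{2} + v_{6} = 0  ⇒ sig = ⟨2 | 0⟩
  P = {1,2}:  v_{1} + v_{2} = v_{4}  ⇒ sig = ⟨2 | 1⟩
  P = {1,4}:  v_{1} + v_{4} = v_{3}  ⇒ sig = ⟨2 | 1⟩
  P = {3,5}:  v_{3} + v_{5} = v_{4}  ⇒ sig = ⟨2 | 1⟩
  P = {4,5}:  v_{4} + v_{5} = v_{2}  ⇒ sig = ⟨2 | 1⟩
  P = {4,6}:  v_{4} + v_{6} = v_{1}  ⇒ sig = ⟨2 | 1⟩
  P = {2,3}:  v_{2} + v_{3} = 2·v_{4}  ⇒ sig = ⟨2 | 2⟩
  P = {3,6}:  v_{3} + v_{6} = 2·v_{1}  ⇒ sig = ⟨2 | 2⟩

Hence PRS(X_Σ) =
    ⟨2 | 0⟩
    ⟨2 | 0⟩
    ⟨2 | 1⟩
    ⟨2 | 1⟩
    ⟨2 | 1⟩
    ⟨2 | 1⟩
    ⟨2 | 1⟩
    ⟨2 | 2⟩
    ⟨2 | 2⟩


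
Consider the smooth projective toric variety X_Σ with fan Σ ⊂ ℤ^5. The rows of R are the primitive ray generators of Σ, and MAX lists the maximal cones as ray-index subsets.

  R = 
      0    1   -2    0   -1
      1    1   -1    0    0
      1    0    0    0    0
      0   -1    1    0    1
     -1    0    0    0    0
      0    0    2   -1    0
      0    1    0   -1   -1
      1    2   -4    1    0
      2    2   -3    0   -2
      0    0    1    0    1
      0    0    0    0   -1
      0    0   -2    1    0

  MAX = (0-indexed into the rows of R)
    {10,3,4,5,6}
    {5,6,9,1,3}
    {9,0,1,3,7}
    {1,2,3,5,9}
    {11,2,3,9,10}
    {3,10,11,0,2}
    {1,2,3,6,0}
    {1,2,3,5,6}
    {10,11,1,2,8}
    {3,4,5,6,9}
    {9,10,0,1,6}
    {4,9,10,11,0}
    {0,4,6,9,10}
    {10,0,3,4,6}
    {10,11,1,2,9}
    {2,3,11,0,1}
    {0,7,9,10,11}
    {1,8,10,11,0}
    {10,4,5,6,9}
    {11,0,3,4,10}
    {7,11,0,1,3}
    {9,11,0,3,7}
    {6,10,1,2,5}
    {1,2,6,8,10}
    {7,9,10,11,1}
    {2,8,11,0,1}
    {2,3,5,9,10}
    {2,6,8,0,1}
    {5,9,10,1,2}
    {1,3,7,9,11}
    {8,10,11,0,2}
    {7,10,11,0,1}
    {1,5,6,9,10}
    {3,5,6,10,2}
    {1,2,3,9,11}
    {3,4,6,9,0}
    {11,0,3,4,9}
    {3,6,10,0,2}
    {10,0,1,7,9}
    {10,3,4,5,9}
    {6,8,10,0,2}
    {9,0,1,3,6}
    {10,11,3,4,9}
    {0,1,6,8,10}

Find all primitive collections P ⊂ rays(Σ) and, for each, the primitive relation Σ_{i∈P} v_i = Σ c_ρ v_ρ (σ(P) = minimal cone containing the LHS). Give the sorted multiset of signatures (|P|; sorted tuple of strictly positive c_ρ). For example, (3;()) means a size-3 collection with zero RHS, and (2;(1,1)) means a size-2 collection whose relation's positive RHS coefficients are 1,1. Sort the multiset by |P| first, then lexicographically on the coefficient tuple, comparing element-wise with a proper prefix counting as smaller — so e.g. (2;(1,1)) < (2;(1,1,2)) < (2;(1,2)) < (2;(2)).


Σ has 22 primitive collections:

  P={2,4}:  v_{2} + v_{4} = 0 — sig = (2;())
  P={5,11}:  v_{5} + v_{11} = 0 — sig = (2;())
  P={0,5}:  v_{0} + v_{5} = v_{6} — sig = (2;(1))
  P={6,11}:  v_{6} + v_{11} = v_{0} — sig = (2;(1))
  P={1,4}:  v_{1} + v_{4} = v_{0} + v_{9} — sig = (2;(1,1))
  P={4,8}:  v_{4} + v_{8} = v_{0} + v_{1} + v_{10} — sig = (2;(1,1,1))
  P={5,7}:  v_{5} + v_{7} = v_{0} + v_{1} + v_{9} — sig = (2;(1,1,1))
  P={5,8}:  v_{5} + v_{8} = v_{1} + v_{2} + v_{6} + v_{10} — sig = (2;(1,1,1,1))
  P={7,8}:  v_{7} + v_{8} = v_{0} + 3·v_{1} + v_{10} + v_{11} — sig = (2;(1,1,1,3))
  P={6,7}:  v_{6} + v_{7} = 2·v_{0} + v_{1} + v_{9} — sig = (2;(1,1,2))
  P={2,7}:  v_{2} + v_{7} = 2·v_{1} + v_{11} — sig = (2;(1,2))
  P={3,8}:  v_{3} + v_{8} = v_{0} + 2·v_{2} — sig = (2;(1,2))
  P={8,9}:  v_{8} + v_{9} = 2·v_{1} + v_{10} — sig = (2;(1,2))
  P={4,7}:  v_{4} + v_{7} = 2·v_{0} + 2·v_{9} + v_{11} — sig = (2;(1,2,2))
  P={0,2,9}:  v_{0} + v_{2} + v_{9} = v_{1} — sig = (3;(1))
  P={1,3,10}:  v_{1} + v_{3} + v_{10} = v_{2} — sig = (3;(1))
  P={2,6,9}:  v_{2} + v_{6} + v_{9} = v_{1} + v_{5} — sig = (3;(1,1))
  P={3,7,10}:  v_{3} + v_{7} + v_{10} = v_{1} + v_{11} — sig = (3;(1,1))
  P={0,3,9,10}:  v_{0} + v_{3} + v_{9} + v_{10} = 0 — sig = (4;())
  P={0,1,2,10}:  v_{0} + v_{1} + v_{2} + v_{10} = v_{8} — sig = (4;(1))
  P={0,1,9,11}:  v_{0} + v_{1} + v_{9} + v_{11} = v_{7} — sig = (4;(1))
  P={3,6,9,10}:  v_{3} + v_{6} + v_{9} + v_{10} = v_{5} — sig = (4;(1))

Sorted signature multiset PRS(X):
    (2;())
    (2;())
    (2;(1))
    (2;(1))
    (2;(1,1))
    (2;(1,1,1))
    (2;(1,1,1))
    (2;(1,1,1,1))
    (2;(1,1,1,3))
    (2;(1,1,2))
    (2;(1,2))
    (2;(1,2))
    (2;(1,2))
    (2;(1,2,2))
    (3;(1))
    (3;(1))
    (3;(1,1))
    (3;(1,1))
    (4;())
    (4;(1))
    (4;(1))
    (4;(1))


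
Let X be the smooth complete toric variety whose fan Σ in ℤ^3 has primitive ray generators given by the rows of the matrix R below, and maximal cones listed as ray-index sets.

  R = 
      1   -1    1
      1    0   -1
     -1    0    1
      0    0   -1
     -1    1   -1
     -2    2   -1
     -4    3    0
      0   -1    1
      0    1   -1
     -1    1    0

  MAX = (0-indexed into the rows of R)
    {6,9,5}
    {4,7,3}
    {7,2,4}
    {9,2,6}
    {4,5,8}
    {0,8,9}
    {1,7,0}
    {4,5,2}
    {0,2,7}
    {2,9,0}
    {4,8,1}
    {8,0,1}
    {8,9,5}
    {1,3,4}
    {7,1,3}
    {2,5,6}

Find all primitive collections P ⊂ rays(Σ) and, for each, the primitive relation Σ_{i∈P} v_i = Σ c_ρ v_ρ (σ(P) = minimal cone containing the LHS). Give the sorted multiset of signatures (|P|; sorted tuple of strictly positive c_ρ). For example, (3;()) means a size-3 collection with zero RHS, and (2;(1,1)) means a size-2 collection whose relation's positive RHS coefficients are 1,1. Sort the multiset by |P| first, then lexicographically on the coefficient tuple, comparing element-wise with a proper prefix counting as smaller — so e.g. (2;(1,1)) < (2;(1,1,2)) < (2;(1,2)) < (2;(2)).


Δ(Σ) — 10 vertices, 23 min non-faces:

  P={0,4}:  v_{0} + v_{4} = 0 ; sig = (2;())
  P={1,2}:  v_{1} + v_{2} = 0 ; sig = (2;())
  P={7,8}:  v_{7} + v_{8} = 0 ; sig = (2;())
  P={0,5}:  v_{0} + v_{5} = v_{9} ; sig = (2;(1))
  P={1,9}:  v_{1} + v_{9} = v_{8} ; sig = (2;(1))
  P={2,8}:  v_{2} + v_{8} = v_{9} ; sig = (2;(1))
  P={3,9}:  v_{3} + v_{9} = v_{4} ; sig = (2;(1))
  P={4,9}:  v_{4} + v_{9} = v_{5} ; sig = (2;(1))
  P={7,9}:  v_{7} + v_{9} = v_{2} ; sig = (2;(1))
  P={0,3}:  v_{0} + v_{3} = v_{1} + v_{7} ; sig = (2;(1,1))
  P={1,5}:  v_{1} + v_{5} = v_{4} + v_{8} ; sig = (2;(1,1))
  P={1,6}:  v_{1} + v_{6} = v_{5} + v_{9} ; sig = (2;(1,1))
  P={2,3}:  v_{2} + v_{3} = v_{4} + v_{7} ; sig = (2;(1,1))
  P={3,8}:  v_{3} + v_{8} = v_{1} + v_{4} ; sig = (2;(1,1))
  P={5,7}:  v_{5} + v_{7} = v_{2} + v_{4} ; sig = (2;(1,1))
  P={3,6}:  v_{3} + v_{6} = v_{2} + v_{4} + v_{5} ; sig = (2;(1,1,1))
  P={0,6}:  v_{0} + v_{6} = v_{2} + 2·v_{9} ; sig = (2;(1,2))
  P={4,6}:  v_{4} + v_{6} = v_{2} + 2·v_{5} ; sig = (2;(1,2))
  P={6,7}:  v_{6} + v_{7} = 2·v_{2} + v_{5} ; sig = (2;(1,2))
  P={6,8}:  v_{6} + v_{8} = v_{5} + 2·v_{9} ; sig = (2;(1,2))
  P={3,5}:  v_{3} + v_{5} = 2·v_{4} ; sig = (2;(2))
  P={1,4,7}:  v_{1} + v_{4} + v_{7} = v_{3} ; sig = (3;(1))
  P={2,5,9}:  v_{2} + v_{5} + v_{9} = v_{6} ; sig = (3;(1))

so the primitive-relation signature multiset is
    |P|=2: 21 collections, coeffs (), (), (), (1), (1), (1), (1), (1), (1), (1,1), (1,1), (1,1), (1,1), (1,1), (1,1), (1,1,1), (1,2), (1,2), (1,2), (1,2), (2)
    |P|=3: 2 collections, coeffs (1), (1)


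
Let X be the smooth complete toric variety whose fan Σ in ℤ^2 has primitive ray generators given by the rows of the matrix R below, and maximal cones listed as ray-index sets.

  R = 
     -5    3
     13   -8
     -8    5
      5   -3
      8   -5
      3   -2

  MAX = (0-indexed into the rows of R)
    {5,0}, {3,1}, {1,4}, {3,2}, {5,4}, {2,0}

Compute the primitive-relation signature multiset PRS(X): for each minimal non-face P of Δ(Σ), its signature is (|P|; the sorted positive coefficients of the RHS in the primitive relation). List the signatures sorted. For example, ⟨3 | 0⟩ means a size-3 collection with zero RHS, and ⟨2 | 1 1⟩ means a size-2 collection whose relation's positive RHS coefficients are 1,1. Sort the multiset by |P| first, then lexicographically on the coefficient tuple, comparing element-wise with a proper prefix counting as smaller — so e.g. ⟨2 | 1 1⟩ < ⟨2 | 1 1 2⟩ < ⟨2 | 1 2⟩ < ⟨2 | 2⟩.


9 collections generate NE(X_Σ); each relation:

  P={0,3}:  v_{0} + v_{3} = 0  ⟹  sig = ⟨2 | 0⟩
  P={2,4}:  v_{2} + v_{4} = 0  ⟹  sig = ⟨2 | 0⟩
  P={0,1}:  v_{0} + v_{1} = v_{4}  ⟹  sig = ⟨2 | 1⟩
  P={0,4}:  v_{0} + v_{4} = v_{5}  ⟹  sig = ⟨2 | 1⟩
  P={1,2}:  v_{1} + v_{2} = v_{3}  ⟹  sig = ⟨2 | 1⟩
  P={2,5}:  v_{2} + v_{5} = v_{0}  ⟹  sig = ⟨2 | 1⟩
  P={3,4}:  v_{3} + v_{4} = v_{1}  ⟹  sig = ⟨2 | 1⟩
  P={3,5}:  v_{3} + v_{5} = v_{4}  ⟹  sig = ⟨2 | 1⟩
  P={1,5}:  v_{1} + v_{5} = 2·v_{4}  ⟹  sig = ⟨2 | 2⟩

Signatures (|P|; sorted positive RHS coefficients), sorted:
[⟨2 | 0⟩, ⟨2 | 0⟩, ⟨2 | 1⟩, ⟨2 | 1⟩, ⟨2 | 1⟩, ⟨2 | 1⟩, ⟨2 | 1⟩, ⟨2 | 1⟩, ⟨2 | 2⟩]


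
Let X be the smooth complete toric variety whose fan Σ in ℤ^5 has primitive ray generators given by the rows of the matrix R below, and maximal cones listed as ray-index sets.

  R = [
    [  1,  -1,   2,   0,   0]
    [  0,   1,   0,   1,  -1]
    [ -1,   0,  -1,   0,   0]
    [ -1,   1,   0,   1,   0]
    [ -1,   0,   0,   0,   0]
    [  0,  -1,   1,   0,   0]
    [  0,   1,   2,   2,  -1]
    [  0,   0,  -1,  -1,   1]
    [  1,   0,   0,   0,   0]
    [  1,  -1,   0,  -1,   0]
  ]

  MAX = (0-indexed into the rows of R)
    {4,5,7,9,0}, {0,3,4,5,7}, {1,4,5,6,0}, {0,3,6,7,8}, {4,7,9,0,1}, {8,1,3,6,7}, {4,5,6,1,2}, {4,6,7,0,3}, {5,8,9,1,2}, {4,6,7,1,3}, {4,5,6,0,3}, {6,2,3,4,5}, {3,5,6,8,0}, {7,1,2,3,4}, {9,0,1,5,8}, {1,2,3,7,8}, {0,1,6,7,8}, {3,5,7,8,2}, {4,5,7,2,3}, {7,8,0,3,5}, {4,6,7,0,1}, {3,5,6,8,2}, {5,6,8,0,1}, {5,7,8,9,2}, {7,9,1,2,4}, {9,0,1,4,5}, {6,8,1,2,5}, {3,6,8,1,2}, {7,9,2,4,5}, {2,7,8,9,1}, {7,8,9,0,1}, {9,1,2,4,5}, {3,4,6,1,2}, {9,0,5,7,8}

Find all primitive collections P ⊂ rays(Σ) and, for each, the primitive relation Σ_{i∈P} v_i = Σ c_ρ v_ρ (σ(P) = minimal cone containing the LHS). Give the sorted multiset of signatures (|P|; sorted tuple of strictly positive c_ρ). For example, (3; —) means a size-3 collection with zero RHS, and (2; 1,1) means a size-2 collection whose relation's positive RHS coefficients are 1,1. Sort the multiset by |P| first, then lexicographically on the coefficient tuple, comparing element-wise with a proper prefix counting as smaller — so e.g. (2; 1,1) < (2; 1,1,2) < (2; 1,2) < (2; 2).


Δ(Σ) — 10 vertices, 9 min non-faces:

  P={3,9}:  v_{3} + v_{9} = 0  →  sig = (2; —)
  P={4,8}:  v_{4} + v_{8} = 0  →  sig = (2; —)
  P={0,2}:  v_{0} + v_{2} = v_{5}  →  sig = (2; 1)
  P={6,9}:  v_{6} + v_{9} = v_{0} + v_{1}  →  sig = (2; 1,1)
  P={1,5,7}:  v_{1} + v_{5} + v_{7} = 0  →  sig = (3; —)
  P={0,1,3}:  v_{0} + v_{1} + v_{3} = v_{6}  →  sig = (3; 1)
  P={2,6,7}:  v_{2} + v_{6} + v_{7} = v_{3}  →  sig = (3; 1)
  P={1,3,5}:  v_{1} + v_{3} + v_{5} = v_{2} + v_{6}  →  sig = (3; 1,1)
  P={5,6,7}:  v_{5} + v_{6} + v_{7} = v_{0} + v_{3}  →  sig = (3; 1,1)

Sorted signature multiset PRS(X):
{ (2; —) ×2,  (2; 1),  (2; 1,1),  (3; —),  (3; 1) ×2,  (3; 1,1) ×2 }


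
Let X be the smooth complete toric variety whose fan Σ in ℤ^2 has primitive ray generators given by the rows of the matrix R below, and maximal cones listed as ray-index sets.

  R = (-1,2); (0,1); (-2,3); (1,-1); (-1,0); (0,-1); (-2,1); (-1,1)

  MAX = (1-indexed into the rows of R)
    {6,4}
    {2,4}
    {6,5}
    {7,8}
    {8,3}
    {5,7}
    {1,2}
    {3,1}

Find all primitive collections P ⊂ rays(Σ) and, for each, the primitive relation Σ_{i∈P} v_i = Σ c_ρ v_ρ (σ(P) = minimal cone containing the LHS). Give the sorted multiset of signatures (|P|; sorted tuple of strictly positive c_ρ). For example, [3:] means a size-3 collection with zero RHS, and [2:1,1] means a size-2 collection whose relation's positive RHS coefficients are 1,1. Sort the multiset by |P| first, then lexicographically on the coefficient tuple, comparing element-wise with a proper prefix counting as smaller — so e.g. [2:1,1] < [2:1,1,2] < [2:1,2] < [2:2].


|primitive collections| = 20. Relations:

  {2,6}:  v_{2} + v_{6} = 0 — sig = [2:]
  {4,8}:  v_{4} + v_{8} = 0 — sig = [2:]
  {1,4}:  v_{1} + v_{4} = v_{2} — sig = [2:1]
  {1,6}:  v_{1} + v_{6} = v_{8} — sig = [2:1]
  {1,8}:  v_{1} + v_{8} = v_{3} — sig = [2:1]
  {2,5}:  v_{2} + v_{5} = v_{8} — sig = [2:1]
  {2,8}:  v_{2} + v_{8} = v_{1} — sig = [2:1]
  {3,4}:  v_{3} + v_{4} = v_{1} — sig = [2:1]
  {4,5}:  v_{4} + v_{5} = v_{6} — sig = [2:1]
  {4,7}:  v_{4} + v_{7} = v_{5} — sig = [2:1]
  {5,8}:  v_{5} + v_{8} = v_{7} — sig = [2:1]
  {6,8}:  v_{6} + v_{8} = v_{5} — sig = [2:1]
  {1,5}:  v_{1} + v_{5} = 2·v_{8} — sig = [2:2]
  {2,3}:  v_{2} + v_{3} = 2·v_{1} — sig = [2:2]
  {2,7}:  v_{2} + v_{7} = 2·v_{8} — sig = [2:2]
  {3,6}:  v_{3} + v_{6} = 2·v_{8} — sig = [2:2]
  {6,7}:  v_{6} + v_{7} = 2·v_{5} — sig = [2:2]
  {1,7}:  v_{1} + v_{7} = 3·v_{8} — sig = [2:3]
  {3,5}:  v_{3} + v_{5} = 3·v_{8} — sig = [2:3]
  {3,7}:  v_{3} + v_{7} = 4·v_{8} — sig = [2:4]

Hence PRS(X_Σ) =
[[2:], [2:], [2:1], [2:1], [2:1], [2:1], [2:1], [2:1], [2:1], [2:1], [2:1], [2:1], [2:2], [2:2], [2:2], [2:2], [2:2], [2:3], [2:3], [2:4]]


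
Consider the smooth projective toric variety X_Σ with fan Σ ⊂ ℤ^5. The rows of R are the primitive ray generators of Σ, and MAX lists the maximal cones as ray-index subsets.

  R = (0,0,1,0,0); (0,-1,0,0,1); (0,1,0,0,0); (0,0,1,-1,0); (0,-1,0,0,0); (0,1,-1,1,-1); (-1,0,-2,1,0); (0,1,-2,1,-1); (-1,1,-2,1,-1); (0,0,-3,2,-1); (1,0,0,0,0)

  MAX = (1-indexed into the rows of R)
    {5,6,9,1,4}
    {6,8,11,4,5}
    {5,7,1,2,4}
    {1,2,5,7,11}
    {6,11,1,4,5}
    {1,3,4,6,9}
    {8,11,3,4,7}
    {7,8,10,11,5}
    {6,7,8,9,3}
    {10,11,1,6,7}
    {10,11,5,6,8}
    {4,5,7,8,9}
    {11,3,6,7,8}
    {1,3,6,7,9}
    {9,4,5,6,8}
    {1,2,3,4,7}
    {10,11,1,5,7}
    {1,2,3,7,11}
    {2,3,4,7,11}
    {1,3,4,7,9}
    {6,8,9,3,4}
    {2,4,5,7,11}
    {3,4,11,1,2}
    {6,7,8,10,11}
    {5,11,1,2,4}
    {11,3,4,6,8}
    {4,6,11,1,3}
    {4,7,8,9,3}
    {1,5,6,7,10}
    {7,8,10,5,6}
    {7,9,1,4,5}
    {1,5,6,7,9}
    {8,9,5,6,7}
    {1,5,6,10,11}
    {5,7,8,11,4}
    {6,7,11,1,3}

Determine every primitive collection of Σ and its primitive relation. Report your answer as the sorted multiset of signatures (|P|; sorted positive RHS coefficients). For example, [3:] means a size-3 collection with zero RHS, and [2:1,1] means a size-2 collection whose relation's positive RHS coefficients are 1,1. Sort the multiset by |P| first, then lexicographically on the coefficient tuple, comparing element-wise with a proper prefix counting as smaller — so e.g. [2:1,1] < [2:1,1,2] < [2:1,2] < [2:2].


Δ(Σ) — 11 vertices, 13 min non-faces:

  P={3,5}:  v_{3} + v_{5} = 0  ⟹  sig = [2:]
  P={1,8}:  v_{1} + v_{8} = v_{6}  ⟹  sig = [2:1]
  P={2,9}:  v_{2} + v_{9} = v_{7}  ⟹  sig = [2:1]
  P={9,11}:  v_{9} + v_{11} = v_{8}  ⟹  sig = [2:1]
  P={2,8}:  v_{2} + v_{8} = v_{7} + v_{11}  ⟹  sig = [2:1,1]
  P={4,10}:  v_{4} + v_{10} = v_{5} + v_{8}  ⟹  sig = [2:1,1]
  P={2,6}:  v_{2} + v_{6} = v_{1} + v_{7} + v_{11}  ⟹  sig = [2:1,1,1]
  P={3,10}:  v_{3} + v_{10} = v_{6} + v_{7} + v_{11}  ⟹  sig = [2:1,1,1]
  P={9,10}:  v_{9} + v_{10} = v_{5} + v_{6} + v_{7} + v_{8}  ⟹  sig = [2:1,1,1,1]
  P={2,10}:  v_{2} + v_{10} = v_{1} + v_{5} + 2·v_{7} + 2·v_{11}  ⟹  sig = [2:1,1,2,2]
  P={4,6,7}:  v_{4} + v_{6} + v_{7} = v_{9}  ⟹  sig = [3:1]
  P={1,4,7,11}:  v_{1} + v_{4} + v_{7} + v_{11} = 0  ⟹  sig = [4:]
  P={5,6,7,11}:  v_{5} + v_{6} + v_{7} + v_{11} = v_{10}  ⟹  sig = [4:1]

so the primitive-relation signature multiset is
    |P|=2: 10 collections, coeffs (), (1), (1), (1), (1,1), (1,1), (1,1,1), (1,1,1), (1,1,1,1), (1,1,2,2)
    |P|=3: 1 collection, coeffs (1)
    |P|=4: 2 collections, coeffs (), (1)


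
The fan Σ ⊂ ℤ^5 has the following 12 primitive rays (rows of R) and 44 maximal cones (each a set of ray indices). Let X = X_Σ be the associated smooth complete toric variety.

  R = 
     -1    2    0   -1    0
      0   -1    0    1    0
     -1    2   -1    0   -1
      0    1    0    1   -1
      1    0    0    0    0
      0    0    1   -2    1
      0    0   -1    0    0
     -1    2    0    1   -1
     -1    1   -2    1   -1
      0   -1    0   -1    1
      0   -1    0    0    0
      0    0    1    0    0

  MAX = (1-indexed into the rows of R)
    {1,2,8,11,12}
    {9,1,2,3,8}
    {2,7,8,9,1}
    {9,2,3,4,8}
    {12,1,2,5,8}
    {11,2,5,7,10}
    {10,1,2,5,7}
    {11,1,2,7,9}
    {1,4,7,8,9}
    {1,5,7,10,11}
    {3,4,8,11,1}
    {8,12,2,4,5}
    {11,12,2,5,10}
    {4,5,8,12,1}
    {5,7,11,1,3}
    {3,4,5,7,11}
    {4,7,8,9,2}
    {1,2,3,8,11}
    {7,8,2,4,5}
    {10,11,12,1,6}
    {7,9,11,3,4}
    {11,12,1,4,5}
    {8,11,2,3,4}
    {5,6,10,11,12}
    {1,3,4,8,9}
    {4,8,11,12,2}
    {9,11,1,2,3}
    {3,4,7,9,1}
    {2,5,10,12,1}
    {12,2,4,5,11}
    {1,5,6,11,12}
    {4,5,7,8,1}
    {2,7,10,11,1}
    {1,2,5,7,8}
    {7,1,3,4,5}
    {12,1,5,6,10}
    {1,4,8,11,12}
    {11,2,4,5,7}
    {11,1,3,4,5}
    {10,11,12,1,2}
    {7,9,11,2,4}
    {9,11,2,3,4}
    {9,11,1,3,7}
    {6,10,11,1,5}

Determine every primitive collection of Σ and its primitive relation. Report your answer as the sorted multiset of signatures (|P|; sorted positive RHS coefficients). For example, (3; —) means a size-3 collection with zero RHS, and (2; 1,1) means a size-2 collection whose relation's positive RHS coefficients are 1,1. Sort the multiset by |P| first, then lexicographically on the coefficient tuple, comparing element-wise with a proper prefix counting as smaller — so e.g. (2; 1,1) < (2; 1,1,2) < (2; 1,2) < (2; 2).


26 minimal non-faces of Δ(Σ) (on 12 rays):

  P={4,10}:  v_{4} + v_{10} = 0 ; sig = (2; —)
  P={7,12}:  v_{7} + v_{12} = 0 ; sig = (2; —)
  P={2,6}:  v_{2} + v_{6} = v_{10} + v_{12} ; sig = (2; 1,1)
  P={6,8}:  v_{6} + v_{8} = v_{1} + v_{12} ; sig = (2; 1,1)
  P={8,10}:  v_{8} + v_{10} = v_{1} + v_{2} ; sig = (2; 1,1)
  P={9,12}:  v_{9} + v_{12} = v_{2} + v_{3} ; sig = (2; 1,1)
  P={3,10}:  v_{3} + v_{10} = v_{1} + v_{7} + v_{11} ; sig = (2; 1,1,1)
  P={3,12}:  v_{3} + v_{12} = v_{1} + v_{4} + v_{11} ; sig = (2; 1,1,1)
  P={6,9}:  v_{6} + v_{9} = v_{1} + v_{7} + v_{11} ; sig = (2; 1,1,1)
  P={4,6}:  v_{4} + v_{6} = v_{1} + v_{5} + v_{11} + v_{12} ; sig = (2; 1,1,1,1)
  P={6,7}:  v_{6} + v_{7} = v_{1} + v_{5} + v_{10} + v_{11} ; sig = (2; 1,1,1,1)
  P={9,10}:  v_{9} + v_{10} = v_{1} + v_{2} + 2·v_{7} + v_{11} ; sig = (2; 1,1,1,2)
  P={5,9}:  v_{5} + v_{9} = v_{4} + 2·v_{7} ; sig = (2; 1,2)
  P={3,6}:  v_{3} + v_{6} = 2·v_{1} + v_{5} + 2·v_{11} ; sig = (2; 1,2,2)
  P={1,2,4}:  v_{1} + v_{2} + v_{4} = v_{8} ; sig = (3; 1)
  P={2,3,7}:  v_{2} + v_{3} + v_{7} = v_{9} ; sig = (3; 1)
  P={5,8,11}:  v_{5} + v_{8} + v_{11} = v_{4} ; sig = (3; 1)
  P={2,3,5}:  v_{2} + v_{3} + v_{5} = v_{4} + v_{7} ; sig = (3; 1,1)
  P={7,8,11}:  v_{7} + v_{8} + v_{11} = v_{2} + v_{3} ; sig = (3; 1,1)
  P={3,7,8}:  v_{3} + v_{7} + v_{8} = v_{1} + v_{4} + v_{9} ; sig = (3; 1,1,1)
  P={3,5,8}:  v_{3} + v_{5} + v_{8} = v_{1} + 2·v_{4} + v_{7} ; sig = (3; 1,1,2)
  P={8,9,11}:  v_{8} + v_{9} + v_{11} = 2·v_{2} + 2·v_{3} ; sig = (3; 2,2)
  P={1,2,5,11}:  v_{1} + v_{2} + v_{5} + v_{11} = 0 ; sig = (4; —)
  P={1,4,7,11}:  v_{1} + v_{4} + v_{7} + v_{11} = v_{3} ; sig = (4; 1)
  P={1,4,9,11}:  v_{1} + v_{4} + v_{9} + v_{11} = v_{2} + 2·v_{3} ; sig = (4; 1,2)
  P={1,5,10,11,12}:  v_{1} + v_{5} + v_{10} + v_{11} + v_{12} = v_{6} ; sig = (5; 1)

Hence PRS(X_Σ) =
    (2; —)
    (2; —)
    (2; 1,1)
    (2; 1,1)
    (2; 1,1)
    (2; 1,1)
    (2; 1,1,1)
    (2; 1,1,1)
    (2; 1,1,1)
    (2; 1,1,1,1)
    (2; 1,1,1,1)
    (2; 1,1,1,2)
    (2; 1,2)
    (2; 1,2,2)
    (3; 1)
    (3; 1)
    (3; 1)
    (3; 1,1)
    (3; 1,1)
    (3; 1,1,1)
    (3; 1,1,2)
    (3; 2,2)
    (4; —)
    (4; 1)
    (4; 1,2)
    (5; 1)


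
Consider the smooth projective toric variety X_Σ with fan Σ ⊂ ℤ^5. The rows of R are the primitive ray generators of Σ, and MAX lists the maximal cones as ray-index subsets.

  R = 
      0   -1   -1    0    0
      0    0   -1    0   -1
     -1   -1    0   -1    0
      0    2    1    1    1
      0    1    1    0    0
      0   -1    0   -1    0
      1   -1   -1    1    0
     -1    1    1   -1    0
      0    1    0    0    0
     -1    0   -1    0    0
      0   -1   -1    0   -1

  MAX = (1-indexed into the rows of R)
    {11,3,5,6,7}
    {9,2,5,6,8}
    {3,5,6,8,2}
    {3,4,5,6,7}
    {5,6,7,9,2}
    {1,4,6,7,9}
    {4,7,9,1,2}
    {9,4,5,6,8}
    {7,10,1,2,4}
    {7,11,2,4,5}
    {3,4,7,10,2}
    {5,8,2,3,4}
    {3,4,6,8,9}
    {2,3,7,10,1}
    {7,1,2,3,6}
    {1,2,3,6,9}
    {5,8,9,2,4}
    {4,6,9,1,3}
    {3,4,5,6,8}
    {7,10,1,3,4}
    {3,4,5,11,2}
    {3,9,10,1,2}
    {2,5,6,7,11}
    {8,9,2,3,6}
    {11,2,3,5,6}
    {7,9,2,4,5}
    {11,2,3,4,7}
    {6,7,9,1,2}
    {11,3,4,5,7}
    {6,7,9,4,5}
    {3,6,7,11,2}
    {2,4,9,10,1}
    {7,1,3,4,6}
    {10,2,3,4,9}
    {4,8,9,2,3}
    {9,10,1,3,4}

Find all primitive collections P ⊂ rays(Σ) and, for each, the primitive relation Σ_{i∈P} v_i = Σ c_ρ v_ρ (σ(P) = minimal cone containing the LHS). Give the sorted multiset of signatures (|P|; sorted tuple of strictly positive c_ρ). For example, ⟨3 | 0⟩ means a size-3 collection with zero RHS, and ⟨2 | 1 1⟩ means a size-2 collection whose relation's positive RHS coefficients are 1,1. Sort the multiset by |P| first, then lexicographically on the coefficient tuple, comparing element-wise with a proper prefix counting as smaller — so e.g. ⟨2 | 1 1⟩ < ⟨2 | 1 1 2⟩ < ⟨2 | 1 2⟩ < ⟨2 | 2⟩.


17 collections generate NE(X_Σ); each relation:

  • {1,5}:  v_{1} + v_{5} = 0  ⇒ sig = ⟨2 | 0⟩
  • {7,8}:  v_{7} + v_{8} = 0  ⇒ sig = ⟨2 | 0⟩
  • {9,11}:  v_{9} + v_{11} = v_{2}  ⇒ sig = ⟨2 | 1⟩
  • {1,8}:  v_{1} + v_{8} = v_{3} + v_{9}  ⇒ sig = ⟨2 | 1 1⟩
  • {1,11}:  v_{1} + v_{11} = v_{2} + v_{3} + v_{7}  ⇒ sig = ⟨2 | 1 1 1⟩
  • {5,10}:  v_{5} + v_{10} = v_{2} + v_{3} + v_{4}  ⇒ sig = ⟨2 | 1 1 1⟩
  • {6,10}:  v_{6} + v_{10} = v_{1} + v_{3} + v_{9}  ⇒ sig = ⟨2 | 1 1 1⟩
  • {8,11}:  v_{8} + v_{11} = v_{2} + v_{3} + v_{5}  ⇒ sig = ⟨2 | 1 1 1⟩
  • {8,10}:  v_{8} + v_{10} = v_{2} + 2·v_{3} + v_{4} + v_{9}  ⇒ sig = ⟨2 | 1 1 1 2⟩
  • {10,11}:  v_{10} + v_{11} = 2·v_{2} + 2·v_{3} + v_{4} + v_{7}  ⇒ sig = ⟨2 | 1 1 2 2⟩
  • {4,6,11}:  v_{4} + v_{6} + v_{11} = 0  ⇒ sig = ⟨3 | 0⟩
  • {2,4,6}:  v_{2} + v_{4} + v_{6} = v_{9}  ⇒ sig = ⟨3 | 1⟩
  • {3,5,9}:  v_{3} + v_{5} + v_{9} = v_{8}  ⇒ sig = ⟨3 | 1⟩
  • {3,7,9}:  v_{3} + v_{7} + v_{9} = v_{1}  ⇒ sig = ⟨3 | 1⟩
  • {7,9,10}:  v_{7} + v_{9} + v_{10} = 2·v_{1} + v_{2} + v_{4}  ⇒ sig = ⟨3 | 1 1 2⟩
  • {1,2,3,4}:  v_{1} + v_{2} + v_{3} + v_{4} = v_{10}  ⇒ sig = ⟨4 | 1⟩
  • {2,3,5,7}:  v_{2} + v_{3} + v_{5} + v_{7} = v_{11}  ⇒ sig = ⟨4 | 1⟩

Sorted signature multiset PRS(X):
    ⟨2 | 0⟩
    ⟨2 | 0⟩
    ⟨2 | 1⟩
    ⟨2 | 1 1⟩
    ⟨2 | 1 1 1⟩
    ⟨2 | 1 1 1⟩
    ⟨2 | 1 1 1⟩
    ⟨2 | 1 1 1⟩
    ⟨2 | 1 1 1 2⟩
    ⟨2 | 1 1 2 2⟩
    ⟨3 | 0⟩
    ⟨3 | 1⟩
    ⟨3 | 1⟩
    ⟨3 | 1⟩
    ⟨3 | 1 1 2⟩
    ⟨4 | 1⟩
    ⟨4 | 1⟩


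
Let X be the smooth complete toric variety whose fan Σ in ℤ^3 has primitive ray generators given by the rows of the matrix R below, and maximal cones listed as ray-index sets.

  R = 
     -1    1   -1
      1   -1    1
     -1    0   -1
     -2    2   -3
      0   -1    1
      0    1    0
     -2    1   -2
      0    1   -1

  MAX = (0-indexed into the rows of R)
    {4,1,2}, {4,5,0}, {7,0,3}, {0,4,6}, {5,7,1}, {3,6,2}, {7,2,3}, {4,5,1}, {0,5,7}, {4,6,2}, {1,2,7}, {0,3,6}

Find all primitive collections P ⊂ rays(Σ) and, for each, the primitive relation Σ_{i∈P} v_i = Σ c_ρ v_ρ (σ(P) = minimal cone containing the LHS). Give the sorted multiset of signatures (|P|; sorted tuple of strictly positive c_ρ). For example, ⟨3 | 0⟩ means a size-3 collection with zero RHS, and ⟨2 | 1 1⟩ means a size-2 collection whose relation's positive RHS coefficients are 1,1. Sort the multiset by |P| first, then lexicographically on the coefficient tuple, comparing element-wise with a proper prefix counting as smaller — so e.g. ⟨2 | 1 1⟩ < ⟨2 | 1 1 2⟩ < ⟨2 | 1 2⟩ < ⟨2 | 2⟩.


Minimal non-faces — 10 found among 8 rays, 12 max cones:

  • {0,1}:  v_{0} + v_{1} = 0  so sig = ⟨2 | 0⟩
  • {4,7}:  v_{4} + v_{7} = 0  so sig = ⟨2 | 0⟩
  • {0,2}:  v_{0} + v_{2} = v_{6}  so sig = ⟨2 | 1⟩
  • {1,6}:  v_{1} + v_{6} = v_{2}  so sig = ⟨2 | 1⟩
  • {2,5}:  v_{2} + v_{5} = v_{0}  so sig = ⟨2 | 1⟩
  • {3,4}:  v_{3} + v_{4} = v_{6}  so sig = ⟨2 | 1⟩
  • {6,7}:  v_{6} + v_{7} = v_{3}  so sig = ⟨2 | 1⟩
  • {1,3}:  v_{1} + v_{3} = v_{2} + v_{7}  so sig = ⟨2 | 1 1⟩
  • {3,5}:  v_{3} + v_{5} = 2·v_{0} + v_{7}  so sig = ⟨2 | 1 2⟩
  • {5,6}:  v_{5} + v_{6} = 2·v_{0}  so sig = ⟨2 | 2⟩

Sorted signature multiset PRS(X):
    |P|=2: 10 collections, coeffs (), (), (1), (1), (1), (1), (1), (1,1), (1,2), (2)


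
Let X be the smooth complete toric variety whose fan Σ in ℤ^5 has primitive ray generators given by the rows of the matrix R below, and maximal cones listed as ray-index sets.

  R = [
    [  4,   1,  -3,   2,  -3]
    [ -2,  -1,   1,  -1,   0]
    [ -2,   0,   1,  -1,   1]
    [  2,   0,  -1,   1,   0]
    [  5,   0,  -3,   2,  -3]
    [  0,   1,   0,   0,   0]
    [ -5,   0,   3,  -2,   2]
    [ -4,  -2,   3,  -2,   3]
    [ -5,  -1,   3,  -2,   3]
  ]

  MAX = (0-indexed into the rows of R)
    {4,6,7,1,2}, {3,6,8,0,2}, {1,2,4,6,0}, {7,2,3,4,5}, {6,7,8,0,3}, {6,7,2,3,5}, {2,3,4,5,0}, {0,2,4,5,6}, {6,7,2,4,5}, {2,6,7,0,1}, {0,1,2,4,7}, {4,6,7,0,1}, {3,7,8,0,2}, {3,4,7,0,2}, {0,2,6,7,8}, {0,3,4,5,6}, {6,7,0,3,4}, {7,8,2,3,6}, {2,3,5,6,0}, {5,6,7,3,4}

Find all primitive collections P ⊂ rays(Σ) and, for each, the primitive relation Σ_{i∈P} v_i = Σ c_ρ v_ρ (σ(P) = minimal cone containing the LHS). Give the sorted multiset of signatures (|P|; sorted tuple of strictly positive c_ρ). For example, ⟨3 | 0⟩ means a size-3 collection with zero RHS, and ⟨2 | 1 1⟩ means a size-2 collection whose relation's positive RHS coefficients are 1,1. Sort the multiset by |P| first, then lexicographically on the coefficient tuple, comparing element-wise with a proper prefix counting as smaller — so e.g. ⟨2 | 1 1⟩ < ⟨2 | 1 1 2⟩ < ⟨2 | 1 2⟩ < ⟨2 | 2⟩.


Δ(Σ) — 9 vertices, 9 min non-faces:

  P={1,3}:  v_{1} + v_{3} = v_{0} + v_{7}  ⇒ sig = ⟨2 | 1 1⟩
  P={4,8}:  v_{4} + v_{8} = v_{0} + v_{7}  ⇒ sig = ⟨2 | 1 1⟩
  P={1,5}:  v_{1} + v_{5} = v_{2} + v_{4} + v_{6}  ⇒ sig = ⟨2 | 1 1 1⟩
  P={5,8}:  v_{5} + v_{8} = v_{2} + v_{3} + v_{6}  ⇒ sig = ⟨2 | 1 1 1⟩
  P={1,8}:  v_{1} + v_{8} = 2·v_{0} + v_{2} + v_{6} + 2·v_{7}  ⇒ sig = ⟨2 | 1 1 2 2⟩
  P={0,5,7}:  v_{0} + v_{5} + v_{7} = 0  ⇒ sig = ⟨3 | 0⟩
  P={2,3,4,6}:  v_{2} + v_{3} + v_{4} + v_{6} = 0  ⇒ sig = ⟨4 | 0⟩
  P={0,2,3,6,7}:  v_{0} + v_{2} + v_{3} + v_{6} + v_{7} = v_{8}  ⇒ sig = ⟨5 | 1⟩
  P={0,2,4,6,7}:  v_{0} + v_{2} + v_{4} + v_{6} + v_{7} = v_{1}  ⇒ sig = ⟨5 | 1⟩

Signatures (|P|; sorted positive RHS coefficients), sorted:
[⟨2 | 1 1⟩, ⟨2 | 1 1⟩, ⟨2 | 1 1 1⟩, ⟨2 | 1 1 1⟩, ⟨2 | 1 1 2 2⟩, ⟨3 | 0⟩, ⟨4 | 0⟩, ⟨5 | 1⟩, ⟨5 | 1⟩]


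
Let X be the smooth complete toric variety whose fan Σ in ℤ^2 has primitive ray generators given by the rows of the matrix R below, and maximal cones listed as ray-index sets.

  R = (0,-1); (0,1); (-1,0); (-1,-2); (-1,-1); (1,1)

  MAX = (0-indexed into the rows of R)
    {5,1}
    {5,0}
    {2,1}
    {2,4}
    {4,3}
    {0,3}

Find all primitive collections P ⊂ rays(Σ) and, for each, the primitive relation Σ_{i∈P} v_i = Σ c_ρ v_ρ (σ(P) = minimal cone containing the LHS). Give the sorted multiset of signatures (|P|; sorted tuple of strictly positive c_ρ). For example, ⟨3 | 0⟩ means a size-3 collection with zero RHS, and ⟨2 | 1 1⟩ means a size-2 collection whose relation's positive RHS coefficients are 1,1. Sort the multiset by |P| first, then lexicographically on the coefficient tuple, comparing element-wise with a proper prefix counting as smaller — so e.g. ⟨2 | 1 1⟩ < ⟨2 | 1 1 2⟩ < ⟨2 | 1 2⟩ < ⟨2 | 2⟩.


The 9 primitive collections of Σ (r=6, n=2):

  {0,1}:  v_{0} + v_{1} = 0  →  sig = ⟨2 | 0⟩
  {4,5}:  v_{4} + v_{5} = 0  →  sig = ⟨2 | 0⟩
  {0,2}:  v_{0} + v_{2} = v_{4}  →  sig = ⟨2 | 1⟩
  {0,4}:  v_{0} + v_{4} = v_{3}  →  sig = ⟨2 | 1⟩
  {1,3}:  v_{1} + v_{3} = v_{4}  →  sig = ⟨2 | 1⟩
  {1,4}:  v_{1} + v_{4} = v_{2}  →  sig = ⟨2 | 1⟩
  {2,5}:  v_{2} + v_{5} = v_{1}  →  sig = ⟨2 | 1⟩
  {3,5}:  v_{3} + v_{5} = v_{0}  →  sig = ⟨2 | 1⟩
  {2,3}:  v_{2} + v_{3} = 2·v_{4}  →  sig = ⟨2 | 2⟩

Sorted signature multiset PRS(X):
    ⟨2 | 0⟩
    ⟨2 | 0⟩
    ⟨2 | 1⟩
    ⟨2 | 1⟩
    ⟨2 | 1⟩
    ⟨2 | 1⟩
    ⟨2 | 1⟩
    ⟨2 | 1⟩
    ⟨2 | 2⟩


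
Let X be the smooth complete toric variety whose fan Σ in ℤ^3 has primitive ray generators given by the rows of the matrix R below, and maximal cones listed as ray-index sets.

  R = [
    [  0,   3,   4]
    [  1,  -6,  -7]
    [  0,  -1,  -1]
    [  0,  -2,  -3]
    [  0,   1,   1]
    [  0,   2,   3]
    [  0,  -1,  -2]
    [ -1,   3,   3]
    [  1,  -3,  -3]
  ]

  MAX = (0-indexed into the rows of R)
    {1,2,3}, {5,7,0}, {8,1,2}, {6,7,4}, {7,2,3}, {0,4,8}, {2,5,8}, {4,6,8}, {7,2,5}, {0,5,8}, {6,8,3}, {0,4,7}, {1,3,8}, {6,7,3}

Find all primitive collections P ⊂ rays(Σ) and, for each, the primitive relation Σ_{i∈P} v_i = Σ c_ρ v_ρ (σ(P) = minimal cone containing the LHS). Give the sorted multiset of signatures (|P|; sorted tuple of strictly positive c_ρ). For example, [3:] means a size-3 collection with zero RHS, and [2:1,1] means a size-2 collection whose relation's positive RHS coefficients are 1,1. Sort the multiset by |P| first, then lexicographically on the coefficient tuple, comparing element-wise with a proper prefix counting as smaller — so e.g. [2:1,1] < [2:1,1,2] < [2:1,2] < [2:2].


Δ(Σ) — 9 vertices, 16 min non-faces:

  P={2,4}:  v_{2} + v_{4} = 0  so sig = [2:]
  P={3,5}:  v_{3} + v_{5} = 0  so sig = [2:]
  P={7,8}:  v_{7} + v_{8} = 0  so sig = [2:]
  P={0,1}:  v_{0} + v_{1} = v_{8}  so sig = [2:1]
  P={0,2}:  v_{0} + v_{2} = v_{5}  so sig = [2:1]
  P={0,3}:  v_{0} + v_{3} = v_{4}  so sig = [2:1]
  P={2,6}:  v_{2} + v_{6} = v_{3}  so sig = [2:1]
  P={3,4}:  v_{3} + v_{4} = v_{6}  so sig = [2:1]
  P={4,5}:  v_{4} + v_{5} = v_{0}  so sig = [2:1]
  P={5,6}:  v_{5} + v_{6} = v_{4}  so sig = [2:1]
  P={1,4}:  v_{1} + v_{4} = v_{3} + v_{8}  so sig = [2:1,1]
  P={1,5}:  v_{1} + v_{5} = v_{2} + v_{8}  so sig = [2:1,1]
  P={1,7}:  v_{1} + v_{7} = v_{2} + v_{3}  so sig = [2:1,1]
  P={1,6}:  v_{1} + v_{6} = 2·v_{3} + v_{8}  so sig = [2:1,2]
  P={0,6}:  v_{0} + v_{6} = 2·v_{4}  so sig = [2:2]
  P={2,3,8}:  v_{2} + v_{3} + v_{8} = v_{1}  so sig = [3:1]

Signatures (|P|; sorted positive RHS coefficients), sorted:
    |P|=2: 15 collections, coeffs (), (), (), (1), (1), (1), (1), (1), (1), (1), (1,1), (1,1), (1,1), (1,2), (2)
    |P|=3: 1 collection, coeffs (1)


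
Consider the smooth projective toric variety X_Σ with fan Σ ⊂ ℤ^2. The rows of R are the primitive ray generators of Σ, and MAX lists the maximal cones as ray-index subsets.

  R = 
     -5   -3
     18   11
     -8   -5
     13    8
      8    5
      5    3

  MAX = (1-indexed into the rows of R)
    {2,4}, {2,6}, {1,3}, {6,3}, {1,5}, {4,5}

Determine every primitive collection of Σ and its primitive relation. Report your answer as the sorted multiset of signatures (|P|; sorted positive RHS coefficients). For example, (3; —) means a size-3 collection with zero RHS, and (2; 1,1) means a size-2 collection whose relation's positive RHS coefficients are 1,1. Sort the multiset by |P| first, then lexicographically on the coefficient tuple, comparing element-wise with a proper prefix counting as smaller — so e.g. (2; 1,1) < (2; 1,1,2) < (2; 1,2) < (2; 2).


9 minimal non-faces of Δ(Σ) (on 6 rays):

  {1,6}:  v_{1} + v_{6} = 0  ⇒ sig = (2; —)
  {3,5}:  v_{3} + v_{5} = 0  ⇒ sig = (2; —)
  {1,2}:  v_{1} + v_{2} = v_{4}  ⇒ sig = (2; 1)
  {1,4}:  v_{1} + v_{4} = v_{5}  ⇒ sig = (2; 1)
  {3,4}:  v_{3} + v_{4} = v_{6}  ⇒ sig = (2; 1)
  {4,6}:  v_{4} + v_{6} = v_{2}  ⇒ sig = (2; 1)
  {5,6}:  v_{5} + v_{6} = v_{4}  ⇒ sig = (2; 1)
  {2,3}:  v_{2} + v_{3} = 2·v_{6}  ⇒ sig = (2; 2)
  {2,5}:  v_{2} + v_{5} = 2·v_{4}  ⇒ sig = (2; 2)

so the primitive-relation signature multiset is
[(2; —), (2; —), (2; 1), (2; 1), (2; 1), (2; 1), (2; 1), (2; 2), (2; 2)]
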